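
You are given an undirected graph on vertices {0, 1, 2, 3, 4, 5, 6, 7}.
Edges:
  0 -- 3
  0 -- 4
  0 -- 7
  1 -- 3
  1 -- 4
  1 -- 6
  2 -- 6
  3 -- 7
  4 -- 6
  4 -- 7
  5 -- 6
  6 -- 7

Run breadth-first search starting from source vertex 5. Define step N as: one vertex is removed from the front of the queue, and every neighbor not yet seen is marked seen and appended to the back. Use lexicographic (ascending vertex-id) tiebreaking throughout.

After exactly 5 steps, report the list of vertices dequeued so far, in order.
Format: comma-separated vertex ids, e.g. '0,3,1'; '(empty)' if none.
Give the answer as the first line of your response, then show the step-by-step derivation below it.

5,6,1,2,4

step 1: dequeue 5; queue=[6]; order=5
step 2: dequeue 6; queue=[1,2,4,7]; order=5,6
step 3: dequeue 1; queue=[2,4,7,3]; order=5,6,1
step 4: dequeue 2; queue=[4,7,3]; order=5,6,1,2
step 5: dequeue 4; queue=[7,3,0]; order=5,6,1,2,4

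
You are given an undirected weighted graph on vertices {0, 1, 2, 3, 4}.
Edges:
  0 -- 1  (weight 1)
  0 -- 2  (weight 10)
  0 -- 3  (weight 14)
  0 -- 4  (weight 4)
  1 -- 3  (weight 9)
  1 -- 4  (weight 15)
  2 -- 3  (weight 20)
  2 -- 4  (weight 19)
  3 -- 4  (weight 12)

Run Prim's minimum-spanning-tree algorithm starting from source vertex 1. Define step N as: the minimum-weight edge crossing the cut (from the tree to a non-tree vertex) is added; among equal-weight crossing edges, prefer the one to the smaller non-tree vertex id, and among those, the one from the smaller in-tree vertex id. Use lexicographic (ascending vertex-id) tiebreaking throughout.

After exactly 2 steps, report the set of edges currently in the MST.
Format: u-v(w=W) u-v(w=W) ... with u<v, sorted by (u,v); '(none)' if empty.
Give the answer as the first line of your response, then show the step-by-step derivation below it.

0-1(w=1) 0-4(w=4)

step 1: add edge 0-1 (w=1); MST = {0-1(w=1)}
step 2: add edge 0-4 (w=4); MST = {0-1(w=1) 0-4(w=4)}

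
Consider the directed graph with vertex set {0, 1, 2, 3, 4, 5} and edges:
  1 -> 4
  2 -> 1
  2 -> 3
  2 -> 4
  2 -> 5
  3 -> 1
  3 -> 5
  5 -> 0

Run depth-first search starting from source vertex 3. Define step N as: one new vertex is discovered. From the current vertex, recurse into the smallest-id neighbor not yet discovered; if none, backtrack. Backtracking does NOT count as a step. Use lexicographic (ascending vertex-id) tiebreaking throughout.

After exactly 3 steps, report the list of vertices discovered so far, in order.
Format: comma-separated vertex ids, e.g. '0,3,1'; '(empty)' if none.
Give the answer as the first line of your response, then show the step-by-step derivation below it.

3,1,4

step 1: discover 3; path=3; order=3
step 2: discover 1; path=3>1; order=3,1
step 3: discover 4; path=3>1>4; order=3,1,4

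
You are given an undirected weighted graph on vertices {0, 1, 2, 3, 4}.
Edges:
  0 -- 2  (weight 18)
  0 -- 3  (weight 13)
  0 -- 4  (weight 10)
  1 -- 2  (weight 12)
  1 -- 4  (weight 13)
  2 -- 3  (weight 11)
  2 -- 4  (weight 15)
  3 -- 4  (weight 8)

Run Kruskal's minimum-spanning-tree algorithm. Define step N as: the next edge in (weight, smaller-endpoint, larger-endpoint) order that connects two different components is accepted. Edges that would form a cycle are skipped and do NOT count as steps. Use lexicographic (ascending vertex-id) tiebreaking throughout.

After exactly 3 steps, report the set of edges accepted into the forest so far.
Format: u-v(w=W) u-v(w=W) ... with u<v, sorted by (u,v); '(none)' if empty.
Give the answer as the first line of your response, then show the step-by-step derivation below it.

0-4(w=10) 2-3(w=11) 3-4(w=8)

step 1: add edge 3-4 (w=8); MST = {3-4(w=8)}
step 2: add edge 0-4 (w=10); MST = {0-4(w=10) 3-4(w=8)}
step 3: add edge 2-3 (w=11); MST = {0-4(w=10) 2-3(w=11) 3-4(w=8)}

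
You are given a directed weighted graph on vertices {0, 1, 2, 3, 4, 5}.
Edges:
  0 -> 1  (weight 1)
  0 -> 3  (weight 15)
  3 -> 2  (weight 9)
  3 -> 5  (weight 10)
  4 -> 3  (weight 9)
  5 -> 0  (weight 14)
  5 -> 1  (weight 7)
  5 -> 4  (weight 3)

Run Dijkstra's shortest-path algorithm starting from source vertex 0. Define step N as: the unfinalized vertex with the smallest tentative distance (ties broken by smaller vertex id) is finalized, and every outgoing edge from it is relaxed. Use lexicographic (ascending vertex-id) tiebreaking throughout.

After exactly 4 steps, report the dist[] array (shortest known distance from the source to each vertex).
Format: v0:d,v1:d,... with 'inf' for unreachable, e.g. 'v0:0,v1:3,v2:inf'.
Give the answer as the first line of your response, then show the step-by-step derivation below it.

v0:0,v1:1,v2:24,v3:15,v4:inf,v5:25

step 1: dist = v0:0,v1:1,v2:inf,v3:15,v4:inf,v5:inf
step 2: dist = v0:0,v1:1,v2:inf,v3:15,v4:inf,v5:inf
step 3: dist = v0:0,v1:1,v2:24,v3:15,v4:inf,v5:25
step 4: dist = v0:0,v1:1,v2:24,v3:15,v4:inf,v5:25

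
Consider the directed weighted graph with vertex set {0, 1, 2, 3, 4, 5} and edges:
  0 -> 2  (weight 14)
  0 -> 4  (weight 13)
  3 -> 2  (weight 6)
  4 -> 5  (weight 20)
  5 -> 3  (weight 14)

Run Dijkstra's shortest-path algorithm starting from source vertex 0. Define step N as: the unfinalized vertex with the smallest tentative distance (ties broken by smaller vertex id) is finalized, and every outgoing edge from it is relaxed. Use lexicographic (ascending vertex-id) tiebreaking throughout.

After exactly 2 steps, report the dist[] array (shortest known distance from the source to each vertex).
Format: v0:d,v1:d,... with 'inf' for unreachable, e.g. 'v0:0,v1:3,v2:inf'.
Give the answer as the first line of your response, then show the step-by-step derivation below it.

v0:0,v1:inf,v2:14,v3:inf,v4:13,v5:33

step 1: dist = v0:0,v1:inf,v2:14,v3:inf,v4:13,v5:inf
step 2: dist = v0:0,v1:inf,v2:14,v3:inf,v4:13,v5:33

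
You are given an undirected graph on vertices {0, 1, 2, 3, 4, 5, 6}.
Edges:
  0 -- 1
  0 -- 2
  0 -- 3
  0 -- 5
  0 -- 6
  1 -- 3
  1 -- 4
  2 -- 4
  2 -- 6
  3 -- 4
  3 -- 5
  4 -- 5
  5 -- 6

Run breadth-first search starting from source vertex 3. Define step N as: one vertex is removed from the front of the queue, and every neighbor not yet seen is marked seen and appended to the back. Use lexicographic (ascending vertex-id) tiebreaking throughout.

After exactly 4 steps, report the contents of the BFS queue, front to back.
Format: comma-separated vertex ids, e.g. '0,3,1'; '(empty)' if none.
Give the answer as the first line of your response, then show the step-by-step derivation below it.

5,2,6

step 1: dequeue 3; queue=[0,1,4,5]; order=3
step 2: dequeue 0; queue=[1,4,5,2,6]; order=3,0
step 3: dequeue 1; queue=[4,5,2,6]; order=3,0,1
step 4: dequeue 4; queue=[5,2,6]; order=3,0,1,4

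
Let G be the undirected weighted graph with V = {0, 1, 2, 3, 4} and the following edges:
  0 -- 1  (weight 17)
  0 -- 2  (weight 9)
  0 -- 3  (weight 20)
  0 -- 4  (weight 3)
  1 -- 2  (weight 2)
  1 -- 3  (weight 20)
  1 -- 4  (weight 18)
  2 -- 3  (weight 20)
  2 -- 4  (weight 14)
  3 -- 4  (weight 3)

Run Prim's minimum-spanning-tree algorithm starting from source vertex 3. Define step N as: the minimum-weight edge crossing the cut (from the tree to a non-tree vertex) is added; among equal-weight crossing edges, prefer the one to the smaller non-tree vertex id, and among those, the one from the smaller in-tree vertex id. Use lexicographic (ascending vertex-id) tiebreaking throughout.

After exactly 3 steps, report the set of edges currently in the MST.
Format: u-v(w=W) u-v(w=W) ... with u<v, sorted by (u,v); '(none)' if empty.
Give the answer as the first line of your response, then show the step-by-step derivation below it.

0-2(w=9) 0-4(w=3) 3-4(w=3)

step 1: add edge 3-4 (w=3); MST = {3-4(w=3)}
step 2: add edge 0-4 (w=3); MST = {0-4(w=3) 3-4(w=3)}
step 3: add edge 0-2 (w=9); MST = {0-2(w=9) 0-4(w=3) 3-4(w=3)}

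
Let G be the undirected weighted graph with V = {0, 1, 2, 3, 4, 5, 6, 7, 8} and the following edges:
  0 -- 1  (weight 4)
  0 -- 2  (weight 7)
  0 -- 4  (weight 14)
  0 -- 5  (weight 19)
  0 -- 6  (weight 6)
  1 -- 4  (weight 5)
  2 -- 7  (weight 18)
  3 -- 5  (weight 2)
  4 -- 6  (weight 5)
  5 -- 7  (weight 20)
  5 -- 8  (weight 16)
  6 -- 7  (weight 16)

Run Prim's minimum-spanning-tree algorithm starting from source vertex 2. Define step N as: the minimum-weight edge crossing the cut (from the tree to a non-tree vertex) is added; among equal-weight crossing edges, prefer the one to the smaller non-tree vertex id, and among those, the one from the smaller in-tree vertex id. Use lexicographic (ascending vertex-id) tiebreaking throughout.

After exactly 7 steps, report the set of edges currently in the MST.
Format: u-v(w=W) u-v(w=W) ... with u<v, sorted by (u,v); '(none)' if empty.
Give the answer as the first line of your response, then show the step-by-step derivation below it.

0-1(w=4) 0-2(w=7) 0-5(w=19) 1-4(w=5) 3-5(w=2) 4-6(w=5) 6-7(w=16)

step 1: add edge 0-2 (w=7); MST = {0-2(w=7)}
step 2: add edge 0-1 (w=4); MST = {0-1(w=4) 0-2(w=7)}
step 3: add edge 1-4 (w=5); MST = {0-1(w=4) 0-2(w=7) 1-4(w=5)}
step 4: add edge 4-6 (w=5); MST = {0-1(w=4) 0-2(w=7) 1-4(w=5) 4-6(w=5)}
step 5: add edge 6-7 (w=16); MST = {0-1(w=4) 0-2(w=7) 1-4(w=5) 4-6(w=5) 6-7(w=16)}
step 6: add edge 0-5 (w=19); MST = {0-1(w=4) 0-2(w=7) 0-5(w=19) 1-4(w=5) 4-6(w=5) 6-7(w=16)}
step 7: add edge 3-5 (w=2); MST = {0-1(w=4) 0-2(w=7) 0-5(w=19) 1-4(w=5) 3-5(w=2) 4-6(w=5) 6-7(w=16)}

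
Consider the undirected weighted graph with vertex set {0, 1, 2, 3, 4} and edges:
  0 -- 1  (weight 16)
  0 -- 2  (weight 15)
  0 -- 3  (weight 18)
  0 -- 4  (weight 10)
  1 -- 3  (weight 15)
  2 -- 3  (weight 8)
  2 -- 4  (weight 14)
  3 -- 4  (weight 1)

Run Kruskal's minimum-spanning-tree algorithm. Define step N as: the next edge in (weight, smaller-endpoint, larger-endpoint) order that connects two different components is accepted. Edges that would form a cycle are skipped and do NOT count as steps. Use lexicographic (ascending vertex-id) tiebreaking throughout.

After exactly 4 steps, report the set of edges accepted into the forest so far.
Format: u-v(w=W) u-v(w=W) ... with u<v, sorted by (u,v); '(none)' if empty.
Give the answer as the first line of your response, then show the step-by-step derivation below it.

0-4(w=10) 1-3(w=15) 2-3(w=8) 3-4(w=1)

step 1: add edge 3-4 (w=1); MST = {3-4(w=1)}
step 2: add edge 2-3 (w=8); MST = {2-3(w=8) 3-4(w=1)}
step 3: add edge 0-4 (w=10); MST = {0-4(w=10) 2-3(w=8) 3-4(w=1)}
step 4: add edge 1-3 (w=15); MST = {0-4(w=10) 1-3(w=15) 2-3(w=8) 3-4(w=1)}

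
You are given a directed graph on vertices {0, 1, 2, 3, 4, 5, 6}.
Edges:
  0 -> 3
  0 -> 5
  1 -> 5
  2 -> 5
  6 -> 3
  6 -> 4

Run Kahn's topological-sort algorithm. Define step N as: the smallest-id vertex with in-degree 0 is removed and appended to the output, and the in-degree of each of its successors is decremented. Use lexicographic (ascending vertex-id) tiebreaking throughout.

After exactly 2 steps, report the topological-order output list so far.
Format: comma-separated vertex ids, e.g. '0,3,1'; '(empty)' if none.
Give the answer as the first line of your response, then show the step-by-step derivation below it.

0,1

step 1: output 0; order=[0]; indeg=(0,0,0,1,1,2,0)
step 2: output 1; order=[0,1]; indeg=(0,0,0,1,1,1,0)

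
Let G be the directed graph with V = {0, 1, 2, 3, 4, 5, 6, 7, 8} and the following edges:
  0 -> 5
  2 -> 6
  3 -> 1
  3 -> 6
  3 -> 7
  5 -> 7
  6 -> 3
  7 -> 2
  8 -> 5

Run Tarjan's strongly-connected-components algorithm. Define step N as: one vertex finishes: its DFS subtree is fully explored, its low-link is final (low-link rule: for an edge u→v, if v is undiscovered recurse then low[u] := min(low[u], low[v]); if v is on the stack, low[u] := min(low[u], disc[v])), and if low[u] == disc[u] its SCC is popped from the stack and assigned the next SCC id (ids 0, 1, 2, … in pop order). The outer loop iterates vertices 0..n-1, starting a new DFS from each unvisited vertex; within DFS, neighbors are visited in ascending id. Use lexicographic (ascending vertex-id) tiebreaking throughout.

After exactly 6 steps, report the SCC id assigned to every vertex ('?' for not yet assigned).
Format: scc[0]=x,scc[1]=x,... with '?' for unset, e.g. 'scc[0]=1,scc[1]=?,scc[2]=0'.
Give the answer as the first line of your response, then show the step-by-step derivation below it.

scc[0]=?,scc[1]=0,scc[2]=1,scc[3]=1,scc[4]=?,scc[5]=2,scc[6]=1,scc[7]=1,scc[8]=?

step 1: low=(low[0]=0,low[1]=6,low[2]=3,low[3]=5,low[4]=?,low[5]=1,low[6]=4,low[7]=2,low[8]=?); scc=(scc[0]=?,scc[1]=0,scc[2]=?,scc[3]=?,scc[4]=?,scc[5]=?,scc[6]=?,scc[7]=?,scc[8]=?)
step 2: low=(low[0]=0,low[1]=6,low[2]=3,low[3]=2,low[4]=?,low[5]=1,low[6]=4,low[7]=2,low[8]=?); scc=(scc[0]=?,scc[1]=0,scc[2]=?,scc[3]=?,scc[4]=?,scc[5]=?,scc[6]=?,scc[7]=?,scc[8]=?)
step 3: low=(low[0]=0,low[1]=6,low[2]=3,low[3]=2,low[4]=?,low[5]=1,low[6]=2,low[7]=2,low[8]=?); scc=(scc[0]=?,scc[1]=0,scc[2]=?,scc[3]=?,scc[4]=?,scc[5]=?,scc[6]=?,scc[7]=?,scc[8]=?)
step 4: low=(low[0]=0,low[1]=6,low[2]=2,low[3]=2,low[4]=?,low[5]=1,low[6]=2,low[7]=2,low[8]=?); scc=(scc[0]=?,scc[1]=0,scc[2]=?,scc[3]=?,scc[4]=?,scc[5]=?,scc[6]=?,scc[7]=?,scc[8]=?)
step 5: low=(low[0]=0,low[1]=6,low[2]=2,low[3]=2,low[4]=?,low[5]=1,low[6]=2,low[7]=2,low[8]=?); scc=(scc[0]=?,scc[1]=0,scc[2]=1,scc[3]=1,scc[4]=?,scc[5]=?,scc[6]=1,scc[7]=1,scc[8]=?)
step 6: low=(low[0]=0,low[1]=6,low[2]=2,low[3]=2,low[4]=?,low[5]=1,low[6]=2,low[7]=2,low[8]=?); scc=(scc[0]=?,scc[1]=0,scc[2]=1,scc[3]=1,scc[4]=?,scc[5]=2,scc[6]=1,scc[7]=1,scc[8]=?)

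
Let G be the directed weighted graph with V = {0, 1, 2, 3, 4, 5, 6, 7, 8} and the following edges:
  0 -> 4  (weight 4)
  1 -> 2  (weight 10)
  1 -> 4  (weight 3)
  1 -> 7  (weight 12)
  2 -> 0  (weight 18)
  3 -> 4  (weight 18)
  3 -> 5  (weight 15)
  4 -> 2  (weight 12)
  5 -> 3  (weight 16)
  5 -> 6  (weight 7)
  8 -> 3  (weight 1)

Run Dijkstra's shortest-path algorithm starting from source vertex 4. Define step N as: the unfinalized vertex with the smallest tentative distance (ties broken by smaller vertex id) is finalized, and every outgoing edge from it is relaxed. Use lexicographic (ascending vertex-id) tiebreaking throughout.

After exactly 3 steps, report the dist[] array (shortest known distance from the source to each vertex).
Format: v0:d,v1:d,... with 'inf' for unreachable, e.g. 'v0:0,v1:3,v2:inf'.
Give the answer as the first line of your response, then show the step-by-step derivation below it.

v0:30,v1:inf,v2:12,v3:inf,v4:0,v5:inf,v6:inf,v7:inf,v8:inf

step 1: dist = v0:inf,v1:inf,v2:12,v3:inf,v4:0,v5:inf,v6:inf,v7:inf,v8:inf
step 2: dist = v0:30,v1:inf,v2:12,v3:inf,v4:0,v5:inf,v6:inf,v7:inf,v8:inf
step 3: dist = v0:30,v1:inf,v2:12,v3:inf,v4:0,v5:inf,v6:inf,v7:inf,v8:inf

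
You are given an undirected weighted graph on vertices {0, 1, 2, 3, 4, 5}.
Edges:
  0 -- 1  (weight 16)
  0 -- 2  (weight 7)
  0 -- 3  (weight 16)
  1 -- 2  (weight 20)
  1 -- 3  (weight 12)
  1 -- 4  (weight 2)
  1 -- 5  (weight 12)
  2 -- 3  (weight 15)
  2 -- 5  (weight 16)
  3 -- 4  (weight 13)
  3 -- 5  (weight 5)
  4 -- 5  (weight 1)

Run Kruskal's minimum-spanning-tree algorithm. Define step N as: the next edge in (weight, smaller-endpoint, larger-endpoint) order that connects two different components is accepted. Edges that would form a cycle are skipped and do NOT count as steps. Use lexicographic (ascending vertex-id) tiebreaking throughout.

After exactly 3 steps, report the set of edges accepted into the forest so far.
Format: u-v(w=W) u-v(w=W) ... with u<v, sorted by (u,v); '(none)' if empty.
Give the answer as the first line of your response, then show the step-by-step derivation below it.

1-4(w=2) 3-5(w=5) 4-5(w=1)

step 1: add edge 4-5 (w=1); MST = {4-5(w=1)}
step 2: add edge 1-4 (w=2); MST = {1-4(w=2) 4-5(w=1)}
step 3: add edge 3-5 (w=5); MST = {1-4(w=2) 3-5(w=5) 4-5(w=1)}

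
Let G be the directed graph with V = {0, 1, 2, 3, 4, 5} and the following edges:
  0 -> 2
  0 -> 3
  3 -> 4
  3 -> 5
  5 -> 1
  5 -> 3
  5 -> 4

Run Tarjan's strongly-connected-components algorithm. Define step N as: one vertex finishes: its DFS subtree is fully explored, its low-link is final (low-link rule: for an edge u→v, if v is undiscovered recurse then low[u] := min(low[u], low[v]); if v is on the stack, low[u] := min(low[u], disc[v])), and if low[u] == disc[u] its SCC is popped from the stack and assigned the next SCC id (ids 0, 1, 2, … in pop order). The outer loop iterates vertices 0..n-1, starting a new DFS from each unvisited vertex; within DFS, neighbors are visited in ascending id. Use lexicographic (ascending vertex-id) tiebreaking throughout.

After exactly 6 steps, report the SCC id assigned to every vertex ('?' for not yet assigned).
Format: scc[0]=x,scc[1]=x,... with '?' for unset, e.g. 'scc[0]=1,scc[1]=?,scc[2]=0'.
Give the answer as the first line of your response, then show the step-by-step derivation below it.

scc[0]=4,scc[1]=2,scc[2]=0,scc[3]=3,scc[4]=1,scc[5]=3

step 1: low=(low[0]=0,low[1]=?,low[2]=1,low[3]=?,low[4]=?,low[5]=?); scc=(scc[0]=?,scc[1]=?,scc[2]=0,scc[3]=?,scc[4]=?,scc[5]=?)
step 2: low=(low[0]=0,low[1]=?,low[2]=1,low[3]=2,low[4]=3,low[5]=?); scc=(scc[0]=?,scc[1]=?,scc[2]=0,scc[3]=?,scc[4]=1,scc[5]=?)
step 3: low=(low[0]=0,low[1]=5,low[2]=1,low[3]=2,low[4]=3,low[5]=4); scc=(scc[0]=?,scc[1]=2,scc[2]=0,scc[3]=?,scc[4]=1,scc[5]=?)
step 4: low=(low[0]=0,low[1]=5,low[2]=1,low[3]=2,low[4]=3,low[5]=2); scc=(scc[0]=?,scc[1]=2,scc[2]=0,scc[3]=?,scc[4]=1,scc[5]=?)
step 5: low=(low[0]=0,low[1]=5,low[2]=1,low[3]=2,low[4]=3,low[5]=2); scc=(scc[0]=?,scc[1]=2,scc[2]=0,scc[3]=3,scc[4]=1,scc[5]=3)
step 6: low=(low[0]=0,low[1]=5,low[2]=1,low[3]=2,low[4]=3,low[5]=2); scc=(scc[0]=4,scc[1]=2,scc[2]=0,scc[3]=3,scc[4]=1,scc[5]=3)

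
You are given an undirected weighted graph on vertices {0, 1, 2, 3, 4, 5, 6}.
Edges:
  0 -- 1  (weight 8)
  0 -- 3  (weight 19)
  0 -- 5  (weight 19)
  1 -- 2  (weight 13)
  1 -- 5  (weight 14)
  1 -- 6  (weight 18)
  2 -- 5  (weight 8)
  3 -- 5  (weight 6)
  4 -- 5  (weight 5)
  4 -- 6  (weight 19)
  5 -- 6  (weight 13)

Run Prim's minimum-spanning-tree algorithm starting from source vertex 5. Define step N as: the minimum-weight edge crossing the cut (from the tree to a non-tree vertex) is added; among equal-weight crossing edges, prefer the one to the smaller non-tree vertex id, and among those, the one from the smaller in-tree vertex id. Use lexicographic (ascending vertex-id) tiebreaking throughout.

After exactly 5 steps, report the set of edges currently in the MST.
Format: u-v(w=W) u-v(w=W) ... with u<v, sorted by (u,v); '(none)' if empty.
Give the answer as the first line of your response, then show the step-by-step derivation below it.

0-1(w=8) 1-2(w=13) 2-5(w=8) 3-5(w=6) 4-5(w=5)

step 1: add edge 4-5 (w=5); MST = {4-5(w=5)}
step 2: add edge 3-5 (w=6); MST = {3-5(w=6) 4-5(w=5)}
step 3: add edge 2-5 (w=8); MST = {2-5(w=8) 3-5(w=6) 4-5(w=5)}
step 4: add edge 1-2 (w=13); MST = {1-2(w=13) 2-5(w=8) 3-5(w=6) 4-5(w=5)}
step 5: add edge 0-1 (w=8); MST = {0-1(w=8) 1-2(w=13) 2-5(w=8) 3-5(w=6) 4-5(w=5)}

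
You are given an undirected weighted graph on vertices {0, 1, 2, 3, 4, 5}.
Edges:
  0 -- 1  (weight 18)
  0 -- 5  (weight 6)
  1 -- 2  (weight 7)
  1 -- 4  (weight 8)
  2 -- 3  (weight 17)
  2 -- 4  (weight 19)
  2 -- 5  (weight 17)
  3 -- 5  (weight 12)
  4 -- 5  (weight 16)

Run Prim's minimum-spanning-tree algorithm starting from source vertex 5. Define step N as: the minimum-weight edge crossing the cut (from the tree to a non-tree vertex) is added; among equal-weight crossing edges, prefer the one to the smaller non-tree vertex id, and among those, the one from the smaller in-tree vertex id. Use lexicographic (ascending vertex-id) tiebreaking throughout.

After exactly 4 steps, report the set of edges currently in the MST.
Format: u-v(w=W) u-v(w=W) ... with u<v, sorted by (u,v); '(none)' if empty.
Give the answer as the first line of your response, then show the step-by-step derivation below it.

0-5(w=6) 1-4(w=8) 3-5(w=12) 4-5(w=16)

step 1: add edge 0-5 (w=6); MST = {0-5(w=6)}
step 2: add edge 3-5 (w=12); MST = {0-5(w=6) 3-5(w=12)}
step 3: add edge 4-5 (w=16); MST = {0-5(w=6) 3-5(w=12) 4-5(w=16)}
step 4: add edge 1-4 (w=8); MST = {0-5(w=6) 1-4(w=8) 3-5(w=12) 4-5(w=16)}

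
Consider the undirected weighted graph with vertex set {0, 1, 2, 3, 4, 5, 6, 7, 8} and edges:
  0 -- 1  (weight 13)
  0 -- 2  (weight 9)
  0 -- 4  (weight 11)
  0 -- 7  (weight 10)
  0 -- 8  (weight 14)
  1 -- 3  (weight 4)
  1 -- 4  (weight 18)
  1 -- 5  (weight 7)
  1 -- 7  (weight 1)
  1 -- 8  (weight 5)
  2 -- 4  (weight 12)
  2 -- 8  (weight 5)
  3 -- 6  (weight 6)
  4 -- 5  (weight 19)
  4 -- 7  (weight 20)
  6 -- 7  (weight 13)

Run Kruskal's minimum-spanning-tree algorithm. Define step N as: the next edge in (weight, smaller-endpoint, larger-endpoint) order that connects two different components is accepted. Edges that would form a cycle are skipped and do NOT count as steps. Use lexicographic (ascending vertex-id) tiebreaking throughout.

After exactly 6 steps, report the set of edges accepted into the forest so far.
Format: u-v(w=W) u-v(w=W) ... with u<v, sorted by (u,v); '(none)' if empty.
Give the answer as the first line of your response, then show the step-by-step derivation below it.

1-3(w=4) 1-5(w=7) 1-7(w=1) 1-8(w=5) 2-8(w=5) 3-6(w=6)

step 1: add edge 1-7 (w=1); MST = {1-7(w=1)}
step 2: add edge 1-3 (w=4); MST = {1-3(w=4) 1-7(w=1)}
step 3: add edge 1-8 (w=5); MST = {1-3(w=4) 1-7(w=1) 1-8(w=5)}
step 4: add edge 2-8 (w=5); MST = {1-3(w=4) 1-7(w=1) 1-8(w=5) 2-8(w=5)}
step 5: add edge 3-6 (w=6); MST = {1-3(w=4) 1-7(w=1) 1-8(w=5) 2-8(w=5) 3-6(w=6)}
step 6: add edge 1-5 (w=7); MST = {1-3(w=4) 1-5(w=7) 1-7(w=1) 1-8(w=5) 2-8(w=5) 3-6(w=6)}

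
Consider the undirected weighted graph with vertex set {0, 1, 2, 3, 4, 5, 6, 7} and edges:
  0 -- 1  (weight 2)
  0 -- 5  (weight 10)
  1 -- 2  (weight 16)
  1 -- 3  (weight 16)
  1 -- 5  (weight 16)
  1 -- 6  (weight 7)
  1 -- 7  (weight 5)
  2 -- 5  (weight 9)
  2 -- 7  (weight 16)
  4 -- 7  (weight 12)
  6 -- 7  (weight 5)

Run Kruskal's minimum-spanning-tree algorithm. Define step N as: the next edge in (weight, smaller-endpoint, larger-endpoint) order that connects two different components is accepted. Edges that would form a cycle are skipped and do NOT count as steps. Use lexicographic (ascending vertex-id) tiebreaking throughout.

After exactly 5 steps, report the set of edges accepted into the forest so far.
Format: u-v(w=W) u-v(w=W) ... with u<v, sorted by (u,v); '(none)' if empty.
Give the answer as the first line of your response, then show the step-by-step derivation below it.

0-1(w=2) 0-5(w=10) 1-7(w=5) 2-5(w=9) 6-7(w=5)

step 1: add edge 0-1 (w=2); MST = {0-1(w=2)}
step 2: add edge 1-7 (w=5); MST = {0-1(w=2) 1-7(w=5)}
step 3: add edge 6-7 (w=5); MST = {0-1(w=2) 1-7(w=5) 6-7(w=5)}
step 4: add edge 2-5 (w=9); MST = {0-1(w=2) 1-7(w=5) 2-5(w=9) 6-7(w=5)}
step 5: add edge 0-5 (w=10); MST = {0-1(w=2) 0-5(w=10) 1-7(w=5) 2-5(w=9) 6-7(w=5)}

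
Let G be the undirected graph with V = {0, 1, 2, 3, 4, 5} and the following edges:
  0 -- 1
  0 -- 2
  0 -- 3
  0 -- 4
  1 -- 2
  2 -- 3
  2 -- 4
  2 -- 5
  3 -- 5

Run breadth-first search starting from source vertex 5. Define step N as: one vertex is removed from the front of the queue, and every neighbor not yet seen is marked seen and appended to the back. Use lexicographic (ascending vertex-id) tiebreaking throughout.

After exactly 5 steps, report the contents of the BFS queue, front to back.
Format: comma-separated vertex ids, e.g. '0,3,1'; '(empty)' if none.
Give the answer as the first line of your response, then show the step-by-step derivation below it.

4

step 1: dequeue 5; queue=[2,3]; order=5
step 2: dequeue 2; queue=[3,0,1,4]; order=5,2
step 3: dequeue 3; queue=[0,1,4]; order=5,2,3
step 4: dequeue 0; queue=[1,4]; order=5,2,3,0
step 5: dequeue 1; queue=[4]; order=5,2,3,0,1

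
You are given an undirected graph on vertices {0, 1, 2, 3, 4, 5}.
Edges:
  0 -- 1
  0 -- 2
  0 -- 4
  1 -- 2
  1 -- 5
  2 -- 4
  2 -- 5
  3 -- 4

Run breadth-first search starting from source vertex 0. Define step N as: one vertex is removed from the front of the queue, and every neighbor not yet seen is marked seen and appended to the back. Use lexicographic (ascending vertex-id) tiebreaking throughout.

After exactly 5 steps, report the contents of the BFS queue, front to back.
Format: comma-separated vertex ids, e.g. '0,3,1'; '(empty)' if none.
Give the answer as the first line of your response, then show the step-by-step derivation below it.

3

step 1: dequeue 0; queue=[1,2,4]; order=0
step 2: dequeue 1; queue=[2,4,5]; order=0,1
step 3: dequeue 2; queue=[4,5]; order=0,1,2
step 4: dequeue 4; queue=[5,3]; order=0,1,2,4
step 5: dequeue 5; queue=[3]; order=0,1,2,4,5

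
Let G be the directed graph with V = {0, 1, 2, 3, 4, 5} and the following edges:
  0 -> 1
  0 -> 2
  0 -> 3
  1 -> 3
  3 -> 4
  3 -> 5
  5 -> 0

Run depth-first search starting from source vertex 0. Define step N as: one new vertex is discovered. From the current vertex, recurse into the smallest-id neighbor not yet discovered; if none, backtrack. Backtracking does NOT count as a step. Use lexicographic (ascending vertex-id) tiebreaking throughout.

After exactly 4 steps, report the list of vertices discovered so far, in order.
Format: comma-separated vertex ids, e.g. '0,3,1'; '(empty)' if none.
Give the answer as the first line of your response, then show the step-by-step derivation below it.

0,1,3,4

step 1: discover 0; path=0; order=0
step 2: discover 1; path=0>1; order=0,1
step 3: discover 3; path=0>1>3; order=0,1,3
step 4: discover 4; path=0>1>3>4; order=0,1,3,4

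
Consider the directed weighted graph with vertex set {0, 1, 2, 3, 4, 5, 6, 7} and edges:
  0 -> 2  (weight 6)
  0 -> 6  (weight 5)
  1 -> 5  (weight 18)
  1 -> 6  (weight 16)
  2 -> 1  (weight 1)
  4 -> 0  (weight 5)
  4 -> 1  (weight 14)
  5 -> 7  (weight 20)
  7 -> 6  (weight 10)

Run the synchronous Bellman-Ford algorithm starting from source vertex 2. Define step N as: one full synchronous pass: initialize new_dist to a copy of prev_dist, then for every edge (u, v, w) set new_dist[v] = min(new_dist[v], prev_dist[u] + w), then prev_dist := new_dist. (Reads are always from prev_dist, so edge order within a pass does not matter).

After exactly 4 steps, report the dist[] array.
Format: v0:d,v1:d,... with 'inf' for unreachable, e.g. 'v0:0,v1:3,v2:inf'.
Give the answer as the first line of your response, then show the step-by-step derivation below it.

v0:inf,v1:1,v2:0,v3:inf,v4:inf,v5:19,v6:17,v7:39

step 1: dist = v0:inf,v1:1,v2:0,v3:inf,v4:inf,v5:inf,v6:inf,v7:inf
step 2: dist = v0:inf,v1:1,v2:0,v3:inf,v4:inf,v5:19,v6:17,v7:inf
step 3: dist = v0:inf,v1:1,v2:0,v3:inf,v4:inf,v5:19,v6:17,v7:39
step 4: dist = v0:inf,v1:1,v2:0,v3:inf,v4:inf,v5:19,v6:17,v7:39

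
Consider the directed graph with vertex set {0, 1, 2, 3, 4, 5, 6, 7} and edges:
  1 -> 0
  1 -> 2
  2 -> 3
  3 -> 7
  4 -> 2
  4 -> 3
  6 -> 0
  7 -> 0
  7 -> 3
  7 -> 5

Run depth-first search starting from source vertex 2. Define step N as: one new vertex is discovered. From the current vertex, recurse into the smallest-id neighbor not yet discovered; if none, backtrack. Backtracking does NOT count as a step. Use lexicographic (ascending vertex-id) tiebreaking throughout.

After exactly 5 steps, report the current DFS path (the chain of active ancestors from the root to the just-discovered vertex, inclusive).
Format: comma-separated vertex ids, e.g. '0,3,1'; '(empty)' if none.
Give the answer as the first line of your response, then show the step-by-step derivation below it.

2,3,7,5

step 1: discover 2; path=2; order=2
step 2: discover 3; path=2>3; order=2,3
step 3: discover 7; path=2>3>7; order=2,3,7
step 4: discover 0; path=2>3>7>0; order=2,3,7,0
step 5: discover 5; path=2>3>7>5; order=2,3,7,0,5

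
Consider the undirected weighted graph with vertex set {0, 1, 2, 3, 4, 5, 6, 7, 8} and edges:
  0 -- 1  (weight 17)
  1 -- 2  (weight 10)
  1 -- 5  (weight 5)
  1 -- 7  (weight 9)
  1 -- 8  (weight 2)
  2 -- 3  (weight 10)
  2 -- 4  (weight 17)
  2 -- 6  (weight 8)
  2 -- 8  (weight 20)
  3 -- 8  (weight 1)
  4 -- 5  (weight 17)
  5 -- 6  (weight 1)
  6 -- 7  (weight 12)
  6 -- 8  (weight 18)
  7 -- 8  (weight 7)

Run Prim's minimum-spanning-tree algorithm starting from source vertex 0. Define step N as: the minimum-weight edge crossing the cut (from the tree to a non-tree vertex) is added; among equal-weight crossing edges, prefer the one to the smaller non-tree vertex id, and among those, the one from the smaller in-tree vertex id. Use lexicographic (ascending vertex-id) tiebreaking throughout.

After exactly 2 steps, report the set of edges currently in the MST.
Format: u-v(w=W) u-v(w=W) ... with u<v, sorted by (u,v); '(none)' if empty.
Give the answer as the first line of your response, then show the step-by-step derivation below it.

0-1(w=17) 1-8(w=2)

step 1: add edge 0-1 (w=17); MST = {0-1(w=17)}
step 2: add edge 1-8 (w=2); MST = {0-1(w=17) 1-8(w=2)}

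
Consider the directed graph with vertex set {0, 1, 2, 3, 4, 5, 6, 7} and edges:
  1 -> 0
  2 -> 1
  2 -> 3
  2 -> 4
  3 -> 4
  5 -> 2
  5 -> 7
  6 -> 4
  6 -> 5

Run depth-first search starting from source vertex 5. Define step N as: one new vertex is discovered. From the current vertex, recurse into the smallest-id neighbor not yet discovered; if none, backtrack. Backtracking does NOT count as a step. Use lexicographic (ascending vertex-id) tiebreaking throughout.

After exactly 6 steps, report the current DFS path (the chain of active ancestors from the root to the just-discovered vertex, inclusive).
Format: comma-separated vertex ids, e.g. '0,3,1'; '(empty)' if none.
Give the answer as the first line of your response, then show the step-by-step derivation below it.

5,2,3,4

step 1: discover 5; path=5; order=5
step 2: discover 2; path=5>2; order=5,2
step 3: discover 1; path=5>2>1; order=5,2,1
step 4: discover 0; path=5>2>1>0; order=5,2,1,0
step 5: discover 3; path=5>2>3; order=5,2,1,0,3
step 6: discover 4; path=5>2>3>4; order=5,2,1,0,3,4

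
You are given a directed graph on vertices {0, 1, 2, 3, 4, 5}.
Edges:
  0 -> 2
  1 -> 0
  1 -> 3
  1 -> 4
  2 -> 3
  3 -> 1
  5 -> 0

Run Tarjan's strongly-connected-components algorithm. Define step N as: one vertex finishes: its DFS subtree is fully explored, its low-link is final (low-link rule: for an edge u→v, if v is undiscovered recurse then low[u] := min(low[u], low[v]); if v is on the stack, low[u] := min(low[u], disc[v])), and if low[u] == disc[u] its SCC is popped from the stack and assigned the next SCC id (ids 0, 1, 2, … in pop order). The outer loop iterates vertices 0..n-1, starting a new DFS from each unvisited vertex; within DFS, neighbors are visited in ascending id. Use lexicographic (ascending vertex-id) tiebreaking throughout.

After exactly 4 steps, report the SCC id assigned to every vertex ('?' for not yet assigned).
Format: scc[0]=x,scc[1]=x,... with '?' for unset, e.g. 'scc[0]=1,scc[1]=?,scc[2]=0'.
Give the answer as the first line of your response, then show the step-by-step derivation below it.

scc[0]=?,scc[1]=?,scc[2]=?,scc[3]=?,scc[4]=0,scc[5]=?

step 1: low=(low[0]=0,low[1]=0,low[2]=1,low[3]=2,low[4]=4,low[5]=?); scc=(scc[0]=?,scc[1]=?,scc[2]=?,scc[3]=?,scc[4]=0,scc[5]=?)
step 2: low=(low[0]=0,low[1]=0,low[2]=1,low[3]=2,low[4]=4,low[5]=?); scc=(scc[0]=?,scc[1]=?,scc[2]=?,scc[3]=?,scc[4]=0,scc[5]=?)
step 3: low=(low[0]=0,low[1]=0,low[2]=1,low[3]=0,low[4]=4,low[5]=?); scc=(scc[0]=?,scc[1]=?,scc[2]=?,scc[3]=?,scc[4]=0,scc[5]=?)
step 4: low=(low[0]=0,low[1]=0,low[2]=0,low[3]=0,low[4]=4,low[5]=?); scc=(scc[0]=?,scc[1]=?,scc[2]=?,scc[3]=?,scc[4]=0,scc[5]=?)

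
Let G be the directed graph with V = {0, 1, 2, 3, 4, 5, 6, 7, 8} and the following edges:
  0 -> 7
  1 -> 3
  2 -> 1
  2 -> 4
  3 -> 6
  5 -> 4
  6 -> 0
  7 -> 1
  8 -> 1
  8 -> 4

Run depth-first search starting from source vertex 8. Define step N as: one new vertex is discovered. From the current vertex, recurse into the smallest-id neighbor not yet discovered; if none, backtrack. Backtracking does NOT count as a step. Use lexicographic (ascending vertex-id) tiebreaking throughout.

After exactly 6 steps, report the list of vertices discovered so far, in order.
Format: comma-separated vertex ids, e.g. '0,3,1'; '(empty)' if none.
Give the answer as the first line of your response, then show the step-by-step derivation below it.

8,1,3,6,0,7

step 1: discover 8; path=8; order=8
step 2: discover 1; path=8>1; order=8,1
step 3: discover 3; path=8>1>3; order=8,1,3
step 4: discover 6; path=8>1>3>6; order=8,1,3,6
step 5: discover 0; path=8>1>3>6>0; order=8,1,3,6,0
step 6: discover 7; path=8>1>3>6>0>7; order=8,1,3,6,0,7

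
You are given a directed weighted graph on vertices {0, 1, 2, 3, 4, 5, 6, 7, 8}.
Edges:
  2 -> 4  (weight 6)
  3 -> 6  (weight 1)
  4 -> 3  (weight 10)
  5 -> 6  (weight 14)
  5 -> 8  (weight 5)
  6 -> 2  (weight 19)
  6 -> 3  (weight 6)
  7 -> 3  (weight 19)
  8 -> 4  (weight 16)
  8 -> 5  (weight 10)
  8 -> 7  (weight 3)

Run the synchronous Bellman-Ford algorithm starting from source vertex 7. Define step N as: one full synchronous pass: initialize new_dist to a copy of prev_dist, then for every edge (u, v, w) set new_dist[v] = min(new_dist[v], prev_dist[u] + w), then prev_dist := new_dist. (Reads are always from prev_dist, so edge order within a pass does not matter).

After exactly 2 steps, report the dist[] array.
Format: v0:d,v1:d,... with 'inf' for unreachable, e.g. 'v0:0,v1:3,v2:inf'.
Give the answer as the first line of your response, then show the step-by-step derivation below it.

v0:inf,v1:inf,v2:inf,v3:19,v4:inf,v5:inf,v6:20,v7:0,v8:inf

step 1: dist = v0:inf,v1:inf,v2:inf,v3:19,v4:inf,v5:inf,v6:inf,v7:0,v8:inf
step 2: dist = v0:inf,v1:inf,v2:inf,v3:19,v4:inf,v5:inf,v6:20,v7:0,v8:inf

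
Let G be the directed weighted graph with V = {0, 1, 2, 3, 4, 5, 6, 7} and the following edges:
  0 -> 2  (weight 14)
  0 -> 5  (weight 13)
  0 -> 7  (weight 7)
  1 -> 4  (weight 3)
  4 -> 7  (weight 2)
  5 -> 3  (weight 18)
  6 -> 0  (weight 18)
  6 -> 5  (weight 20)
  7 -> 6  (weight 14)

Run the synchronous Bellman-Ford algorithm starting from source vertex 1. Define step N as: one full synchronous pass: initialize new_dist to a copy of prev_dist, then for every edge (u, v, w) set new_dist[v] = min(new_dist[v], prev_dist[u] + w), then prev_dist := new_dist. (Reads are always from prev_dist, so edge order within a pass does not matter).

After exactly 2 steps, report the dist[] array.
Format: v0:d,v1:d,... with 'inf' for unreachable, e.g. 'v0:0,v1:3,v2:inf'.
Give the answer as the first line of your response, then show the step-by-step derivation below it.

v0:inf,v1:0,v2:inf,v3:inf,v4:3,v5:inf,v6:inf,v7:5

step 1: dist = v0:inf,v1:0,v2:inf,v3:inf,v4:3,v5:inf,v6:inf,v7:inf
step 2: dist = v0:inf,v1:0,v2:inf,v3:inf,v4:3,v5:inf,v6:inf,v7:5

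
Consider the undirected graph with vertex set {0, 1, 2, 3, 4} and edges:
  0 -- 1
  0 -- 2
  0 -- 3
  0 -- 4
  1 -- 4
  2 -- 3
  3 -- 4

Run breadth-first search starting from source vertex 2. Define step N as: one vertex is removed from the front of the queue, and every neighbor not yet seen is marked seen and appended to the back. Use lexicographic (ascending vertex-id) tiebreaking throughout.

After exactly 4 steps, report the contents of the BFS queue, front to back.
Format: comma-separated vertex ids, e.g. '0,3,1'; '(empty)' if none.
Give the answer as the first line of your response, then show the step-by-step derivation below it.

4

step 1: dequeue 2; queue=[0,3]; order=2
step 2: dequeue 0; queue=[3,1,4]; order=2,0
step 3: dequeue 3; queue=[1,4]; order=2,0,3
step 4: dequeue 1; queue=[4]; order=2,0,3,1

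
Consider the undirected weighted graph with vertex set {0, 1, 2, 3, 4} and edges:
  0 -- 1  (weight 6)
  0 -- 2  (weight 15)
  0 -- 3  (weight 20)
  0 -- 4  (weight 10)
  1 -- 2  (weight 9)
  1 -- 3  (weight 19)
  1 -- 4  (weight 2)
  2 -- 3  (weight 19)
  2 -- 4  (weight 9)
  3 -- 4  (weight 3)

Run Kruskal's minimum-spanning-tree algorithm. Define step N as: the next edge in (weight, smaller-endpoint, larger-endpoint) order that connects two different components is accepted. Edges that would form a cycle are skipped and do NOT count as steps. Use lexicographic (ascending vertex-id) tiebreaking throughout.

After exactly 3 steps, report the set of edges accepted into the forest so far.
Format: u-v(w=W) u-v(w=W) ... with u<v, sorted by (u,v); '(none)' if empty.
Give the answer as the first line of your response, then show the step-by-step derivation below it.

0-1(w=6) 1-4(w=2) 3-4(w=3)

step 1: add edge 1-4 (w=2); MST = {1-4(w=2)}
step 2: add edge 3-4 (w=3); MST = {1-4(w=2) 3-4(w=3)}
step 3: add edge 0-1 (w=6); MST = {0-1(w=6) 1-4(w=2) 3-4(w=3)}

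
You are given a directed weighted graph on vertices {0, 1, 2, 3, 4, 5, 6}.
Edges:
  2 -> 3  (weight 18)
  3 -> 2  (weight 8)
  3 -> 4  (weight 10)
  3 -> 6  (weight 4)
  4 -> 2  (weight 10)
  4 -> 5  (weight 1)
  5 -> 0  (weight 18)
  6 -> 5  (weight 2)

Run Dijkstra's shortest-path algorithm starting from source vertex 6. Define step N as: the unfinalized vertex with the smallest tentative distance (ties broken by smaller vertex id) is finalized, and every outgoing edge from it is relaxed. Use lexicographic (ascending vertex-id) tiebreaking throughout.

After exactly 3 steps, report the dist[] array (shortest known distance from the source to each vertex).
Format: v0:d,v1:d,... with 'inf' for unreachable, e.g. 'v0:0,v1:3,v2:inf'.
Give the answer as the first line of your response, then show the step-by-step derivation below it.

v0:20,v1:inf,v2:inf,v3:inf,v4:inf,v5:2,v6:0

step 1: dist = v0:inf,v1:inf,v2:inf,v3:inf,v4:inf,v5:2,v6:0
step 2: dist = v0:20,v1:inf,v2:inf,v3:inf,v4:inf,v5:2,v6:0
step 3: dist = v0:20,v1:inf,v2:inf,v3:inf,v4:inf,v5:2,v6:0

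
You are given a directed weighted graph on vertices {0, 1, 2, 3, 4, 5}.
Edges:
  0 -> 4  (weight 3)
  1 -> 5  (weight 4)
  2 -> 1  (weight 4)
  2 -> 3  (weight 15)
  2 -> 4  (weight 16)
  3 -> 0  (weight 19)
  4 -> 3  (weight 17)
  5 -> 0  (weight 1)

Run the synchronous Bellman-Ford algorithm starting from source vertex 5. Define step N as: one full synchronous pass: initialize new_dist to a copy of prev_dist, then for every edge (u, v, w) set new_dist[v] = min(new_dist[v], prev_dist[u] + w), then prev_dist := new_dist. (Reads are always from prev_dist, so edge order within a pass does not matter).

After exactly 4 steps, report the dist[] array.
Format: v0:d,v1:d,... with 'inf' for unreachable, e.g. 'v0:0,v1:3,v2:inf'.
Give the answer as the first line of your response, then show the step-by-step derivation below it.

v0:1,v1:inf,v2:inf,v3:21,v4:4,v5:0

step 1: dist = v0:1,v1:inf,v2:inf,v3:inf,v4:inf,v5:0
step 2: dist = v0:1,v1:inf,v2:inf,v3:inf,v4:4,v5:0
step 3: dist = v0:1,v1:inf,v2:inf,v3:21,v4:4,v5:0
step 4: dist = v0:1,v1:inf,v2:inf,v3:21,v4:4,v5:0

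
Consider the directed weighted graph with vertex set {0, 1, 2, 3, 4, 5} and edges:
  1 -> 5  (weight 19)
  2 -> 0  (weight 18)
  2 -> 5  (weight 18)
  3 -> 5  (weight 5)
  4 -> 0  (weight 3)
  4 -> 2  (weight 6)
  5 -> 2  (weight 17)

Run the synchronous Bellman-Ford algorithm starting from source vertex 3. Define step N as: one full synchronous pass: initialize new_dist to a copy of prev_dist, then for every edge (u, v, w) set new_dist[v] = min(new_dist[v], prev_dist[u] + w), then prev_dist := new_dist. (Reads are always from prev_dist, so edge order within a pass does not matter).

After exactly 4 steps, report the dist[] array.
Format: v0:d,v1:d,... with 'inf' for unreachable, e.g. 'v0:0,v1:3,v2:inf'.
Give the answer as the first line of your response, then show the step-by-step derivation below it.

v0:40,v1:inf,v2:22,v3:0,v4:inf,v5:5

step 1: dist = v0:inf,v1:inf,v2:inf,v3:0,v4:inf,v5:5
step 2: dist = v0:inf,v1:inf,v2:22,v3:0,v4:inf,v5:5
step 3: dist = v0:40,v1:inf,v2:22,v3:0,v4:inf,v5:5
step 4: dist = v0:40,v1:inf,v2:22,v3:0,v4:inf,v5:5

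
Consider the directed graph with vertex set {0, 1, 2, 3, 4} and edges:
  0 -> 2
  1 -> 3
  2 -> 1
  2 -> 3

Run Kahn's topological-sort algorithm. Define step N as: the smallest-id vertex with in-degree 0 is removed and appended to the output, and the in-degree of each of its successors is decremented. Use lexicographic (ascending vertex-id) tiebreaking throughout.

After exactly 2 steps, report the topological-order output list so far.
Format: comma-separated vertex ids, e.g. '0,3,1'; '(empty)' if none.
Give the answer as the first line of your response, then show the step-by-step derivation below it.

0,2

step 1: output 0; order=[0]; indeg=(0,1,0,2,0)
step 2: output 2; order=[0,2]; indeg=(0,0,0,1,0)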